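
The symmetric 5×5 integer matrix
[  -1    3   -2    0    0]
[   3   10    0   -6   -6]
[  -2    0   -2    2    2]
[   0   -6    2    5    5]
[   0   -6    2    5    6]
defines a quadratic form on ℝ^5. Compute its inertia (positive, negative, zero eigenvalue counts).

step 0: pivot -1 → sign −
step 1: pivot 19 → sign +
step 2: pivot 2/19 → sign +
step 3: pivot 3 → sign +
step 4: pivot 1 → sign +
signature = (4, 1, 0)

Answer: (4, 1, 0)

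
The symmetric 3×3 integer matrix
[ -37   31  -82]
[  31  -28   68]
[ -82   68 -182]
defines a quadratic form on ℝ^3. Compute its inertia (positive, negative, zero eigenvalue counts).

Answer: (0, 3, 0)

Derivation:
step 0: pivot -37 → sign −
step 1: pivot -75/37 → sign −
step 2: pivot -2/75 → sign −
signature = (0, 3, 0)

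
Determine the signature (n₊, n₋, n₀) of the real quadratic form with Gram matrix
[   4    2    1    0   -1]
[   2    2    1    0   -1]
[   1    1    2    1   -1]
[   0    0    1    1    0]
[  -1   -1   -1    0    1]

Answer: (4, 0, 1)

Derivation:
step 0: pivot 4 → sign +
step 1: pivot 1 → sign +
step 2: pivot 3/2 → sign +
step 3: pivot 1/3 → sign +
step 4: row/col 4 already zero → sign 0
signature = (4, 0, 1)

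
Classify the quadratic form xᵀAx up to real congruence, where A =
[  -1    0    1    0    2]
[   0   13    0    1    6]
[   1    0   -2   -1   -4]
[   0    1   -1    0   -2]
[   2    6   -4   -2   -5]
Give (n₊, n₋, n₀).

step 0: pivot -1 → sign −
step 1: pivot 13 → sign +
step 2: pivot -1 → sign −
step 3: pivot 12/13 → sign +
step 4: row/col 4 already zero → sign 0
signature = (2, 2, 1)

Answer: (2, 2, 1)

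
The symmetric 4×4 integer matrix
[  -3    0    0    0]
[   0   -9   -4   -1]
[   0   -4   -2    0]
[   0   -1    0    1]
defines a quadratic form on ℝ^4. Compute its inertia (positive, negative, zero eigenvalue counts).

Answer: (1, 3, 0)

Derivation:
step 0: pivot -3 → sign −
step 1: pivot -9 → sign −
step 2: pivot -2/9 → sign −
step 3: pivot 2 → sign +
signature = (1, 3, 0)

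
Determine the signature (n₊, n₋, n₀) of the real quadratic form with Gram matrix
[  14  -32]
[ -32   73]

step 0: pivot 14 → sign +
step 1: pivot -1/7 → sign −
signature = (1, 1, 0)

Answer: (1, 1, 0)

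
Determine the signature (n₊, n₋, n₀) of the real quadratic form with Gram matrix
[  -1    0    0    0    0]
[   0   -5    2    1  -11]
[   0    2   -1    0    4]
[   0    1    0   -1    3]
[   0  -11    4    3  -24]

step 0: pivot -1 → sign −
step 1: pivot -5 → sign −
step 2: pivot -1/5 → sign −
step 3: pivot 1 → sign +
step 4: row/col 4 already zero → sign 0
signature = (1, 3, 1)

Answer: (1, 3, 1)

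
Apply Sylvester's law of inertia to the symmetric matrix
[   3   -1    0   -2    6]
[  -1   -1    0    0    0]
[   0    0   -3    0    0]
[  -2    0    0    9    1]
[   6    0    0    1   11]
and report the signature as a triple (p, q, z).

step 0: pivot 3 → sign +
step 1: pivot -4/3 → sign −
step 2: pivot -3 → sign −
step 3: pivot 8 → sign +
step 4: row/col 4 already zero → sign 0
signature = (2, 2, 1)

Answer: (2, 2, 1)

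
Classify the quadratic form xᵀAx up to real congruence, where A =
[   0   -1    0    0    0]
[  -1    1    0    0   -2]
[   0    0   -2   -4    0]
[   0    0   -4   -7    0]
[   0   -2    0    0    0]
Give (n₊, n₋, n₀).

step 0: pivot 1 → sign +
step 1: pivot -1 → sign −
step 2: pivot -2 → sign −
step 3: pivot 1 → sign +
step 4: row/col 4 already zero → sign 0
signature = (2, 2, 1)

Answer: (2, 2, 1)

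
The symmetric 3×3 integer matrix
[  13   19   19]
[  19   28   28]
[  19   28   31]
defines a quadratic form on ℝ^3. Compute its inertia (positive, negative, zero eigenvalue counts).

Answer: (3, 0, 0)

Derivation:
step 0: pivot 13 → sign +
step 1: pivot 3/13 → sign +
step 2: pivot 3 → sign +
signature = (3, 0, 0)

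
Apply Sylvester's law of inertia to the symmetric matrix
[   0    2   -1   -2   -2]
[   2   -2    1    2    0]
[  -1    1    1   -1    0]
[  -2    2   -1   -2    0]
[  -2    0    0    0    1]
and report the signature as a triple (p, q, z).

Answer: (2, 2, 1)

Derivation:
step 0: pivot -2 → sign −
step 1: pivot 2 → sign +
step 2: pivot 3/2 → sign +
step 3: pivot -1 → sign −
step 4: row/col 4 already zero → sign 0
signature = (2, 2, 1)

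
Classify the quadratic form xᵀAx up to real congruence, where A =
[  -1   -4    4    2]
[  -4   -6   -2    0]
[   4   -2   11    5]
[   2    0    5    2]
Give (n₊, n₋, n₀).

step 0: pivot -1 → sign −
step 1: pivot 10 → sign +
step 2: pivot -27/5 → sign −
step 3: pivot -1/27 → sign −
signature = (1, 3, 0)

Answer: (1, 3, 0)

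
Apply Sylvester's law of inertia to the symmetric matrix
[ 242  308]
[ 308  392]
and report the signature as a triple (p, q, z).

step 0: pivot 242 → sign +
step 1: row/col 1 already zero → sign 0
signature = (1, 0, 1)

Answer: (1, 0, 1)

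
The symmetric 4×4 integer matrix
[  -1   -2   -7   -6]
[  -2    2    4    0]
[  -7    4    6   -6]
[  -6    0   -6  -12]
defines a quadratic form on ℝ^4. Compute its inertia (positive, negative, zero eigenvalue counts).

Answer: (2, 1, 1)

Derivation:
step 0: pivot -1 → sign −
step 1: pivot 6 → sign +
step 2: pivot 1 → sign +
step 3: row/col 3 already zero → sign 0
signature = (2, 1, 1)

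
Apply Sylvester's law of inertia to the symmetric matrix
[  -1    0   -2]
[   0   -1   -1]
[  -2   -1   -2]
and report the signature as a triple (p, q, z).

step 0: pivot -1 → sign −
step 1: pivot -1 → sign −
step 2: pivot 3 → sign +
signature = (1, 2, 0)

Answer: (1, 2, 0)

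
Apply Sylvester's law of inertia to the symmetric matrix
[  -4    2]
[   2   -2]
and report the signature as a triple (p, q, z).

Answer: (0, 2, 0)

Derivation:
step 0: pivot -4 → sign −
step 1: pivot -1 → sign −
signature = (0, 2, 0)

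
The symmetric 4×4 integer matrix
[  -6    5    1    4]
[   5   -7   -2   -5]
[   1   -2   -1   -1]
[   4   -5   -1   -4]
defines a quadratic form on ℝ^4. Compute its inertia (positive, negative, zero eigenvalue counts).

step 0: pivot -6 → sign −
step 1: pivot -17/6 → sign −
step 2: pivot -6/17 → sign −
step 3: row/col 3 already zero → sign 0
signature = (0, 3, 1)

Answer: (0, 3, 1)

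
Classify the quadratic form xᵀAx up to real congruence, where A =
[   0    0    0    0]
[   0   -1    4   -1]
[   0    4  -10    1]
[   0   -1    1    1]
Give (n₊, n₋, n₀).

Answer: (2, 1, 1)

Derivation:
step 0: pivot -1 → sign −
step 1: pivot 6 → sign +
step 2: pivot 1/2 → sign +
step 3: row/col 3 already zero → sign 0
signature = (2, 1, 1)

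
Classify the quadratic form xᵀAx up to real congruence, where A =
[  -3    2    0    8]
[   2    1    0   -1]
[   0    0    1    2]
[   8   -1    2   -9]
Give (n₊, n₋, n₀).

Answer: (3, 1, 0)

Derivation:
step 0: pivot -3 → sign −
step 1: pivot 7/3 → sign +
step 2: pivot 1 → sign +
step 3: pivot 2/7 → sign +
signature = (3, 1, 0)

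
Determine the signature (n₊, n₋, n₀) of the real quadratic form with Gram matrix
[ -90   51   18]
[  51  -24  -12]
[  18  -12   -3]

Answer: (1, 2, 0)

Derivation:
step 0: pivot -90 → sign −
step 1: pivot 49/10 → sign +
step 2: pivot -3/49 → sign −
signature = (1, 2, 0)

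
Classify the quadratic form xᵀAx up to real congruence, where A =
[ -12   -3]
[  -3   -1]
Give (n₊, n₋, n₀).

Answer: (0, 2, 0)

Derivation:
step 0: pivot -12 → sign −
step 1: pivot -1/4 → sign −
signature = (0, 2, 0)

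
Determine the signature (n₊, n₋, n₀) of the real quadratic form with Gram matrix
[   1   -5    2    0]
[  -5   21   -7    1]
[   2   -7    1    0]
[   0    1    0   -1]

Answer: (1, 2, 1)

Derivation:
step 0: pivot 1 → sign +
step 1: pivot -4 → sign −
step 2: pivot -3/4 → sign −
step 3: row/col 3 already zero → sign 0
signature = (1, 2, 1)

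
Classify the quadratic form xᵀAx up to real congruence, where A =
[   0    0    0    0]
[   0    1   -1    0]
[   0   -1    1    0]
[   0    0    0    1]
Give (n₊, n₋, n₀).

step 0: pivot 1 → sign +
step 1: pivot 1 → sign +
step 2: row/col 2 already zero → sign 0
step 3: row/col 3 already zero → sign 0
signature = (2, 0, 2)

Answer: (2, 0, 2)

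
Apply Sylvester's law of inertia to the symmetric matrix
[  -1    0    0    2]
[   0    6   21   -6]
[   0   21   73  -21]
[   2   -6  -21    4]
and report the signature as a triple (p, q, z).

Answer: (2, 2, 0)

Derivation:
step 0: pivot -1 → sign −
step 1: pivot 6 → sign +
step 2: pivot -1/2 → sign −
step 3: pivot 2 → sign +
signature = (2, 2, 0)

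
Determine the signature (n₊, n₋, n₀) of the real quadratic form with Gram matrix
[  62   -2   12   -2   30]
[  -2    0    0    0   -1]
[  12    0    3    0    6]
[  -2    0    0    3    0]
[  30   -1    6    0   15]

step 0: pivot 62 → sign +
step 1: pivot -2/31 → sign −
step 2: pivot 3 → sign +
step 3: pivot 3 → sign +
step 4: pivot 1/6 → sign +
signature = (4, 1, 0)

Answer: (4, 1, 0)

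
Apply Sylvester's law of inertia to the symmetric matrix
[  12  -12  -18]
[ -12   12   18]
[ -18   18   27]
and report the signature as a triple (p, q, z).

Answer: (1, 0, 2)

Derivation:
step 0: pivot 12 → sign +
step 1: row/col 1 already zero → sign 0
step 2: row/col 2 already zero → sign 0
signature = (1, 0, 2)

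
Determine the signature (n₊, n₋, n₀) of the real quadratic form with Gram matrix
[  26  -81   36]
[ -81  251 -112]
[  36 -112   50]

Answer: (2, 1, 0)

Derivation:
step 0: pivot 26 → sign +
step 1: pivot -35/26 → sign −
step 2: pivot 6/35 → sign +
signature = (2, 1, 0)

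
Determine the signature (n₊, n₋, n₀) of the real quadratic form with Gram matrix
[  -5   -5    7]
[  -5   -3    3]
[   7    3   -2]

step 0: pivot -5 → sign −
step 1: pivot 2 → sign +
step 2: pivot -1/5 → sign −
signature = (1, 2, 0)

Answer: (1, 2, 0)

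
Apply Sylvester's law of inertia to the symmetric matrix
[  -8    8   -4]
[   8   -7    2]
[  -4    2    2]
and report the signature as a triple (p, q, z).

Answer: (1, 1, 1)

Derivation:
step 0: pivot -8 → sign −
step 1: pivot 1 → sign +
step 2: row/col 2 already zero → sign 0
signature = (1, 1, 1)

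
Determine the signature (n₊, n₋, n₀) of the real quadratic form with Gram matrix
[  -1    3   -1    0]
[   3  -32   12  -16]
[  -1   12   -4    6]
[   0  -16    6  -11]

step 0: pivot -1 → sign −
step 1: pivot -23 → sign −
step 2: pivot 12/23 → sign +
step 3: row/col 3 already zero → sign 0
signature = (1, 2, 1)

Answer: (1, 2, 1)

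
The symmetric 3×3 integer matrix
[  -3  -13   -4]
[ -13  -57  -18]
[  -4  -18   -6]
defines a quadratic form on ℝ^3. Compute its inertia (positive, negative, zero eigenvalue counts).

step 0: pivot -3 → sign −
step 1: pivot -2/3 → sign −
step 2: row/col 2 already zero → sign 0
signature = (0, 2, 1)

Answer: (0, 2, 1)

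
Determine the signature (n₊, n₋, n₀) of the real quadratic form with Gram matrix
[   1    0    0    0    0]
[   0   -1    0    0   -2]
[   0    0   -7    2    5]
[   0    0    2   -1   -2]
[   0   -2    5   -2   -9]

step 0: pivot 1 → sign +
step 1: pivot -1 → sign −
step 2: pivot -7 → sign −
step 3: pivot -3/7 → sign −
step 4: pivot -2/3 → sign −
signature = (1, 4, 0)

Answer: (1, 4, 0)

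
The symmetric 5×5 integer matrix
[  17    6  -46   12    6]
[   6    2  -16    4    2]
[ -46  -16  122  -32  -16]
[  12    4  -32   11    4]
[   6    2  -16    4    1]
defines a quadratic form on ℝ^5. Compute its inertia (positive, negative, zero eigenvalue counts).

Answer: (2, 3, 0)

Derivation:
step 0: pivot 17 → sign +
step 1: pivot -2/17 → sign −
step 2: pivot -2 → sign −
step 3: pivot 3 → sign +
step 4: pivot -1 → sign −
signature = (2, 3, 0)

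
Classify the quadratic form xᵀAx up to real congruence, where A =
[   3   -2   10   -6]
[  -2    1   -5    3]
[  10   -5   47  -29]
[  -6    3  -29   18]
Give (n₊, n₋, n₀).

step 0: pivot 3 → sign +
step 1: pivot -1/3 → sign −
step 2: pivot 22 → sign +
step 3: pivot 1/11 → sign +
signature = (3, 1, 0)

Answer: (3, 1, 0)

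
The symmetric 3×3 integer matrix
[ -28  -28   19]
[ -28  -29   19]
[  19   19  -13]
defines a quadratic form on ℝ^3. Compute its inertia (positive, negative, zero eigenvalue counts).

Answer: (0, 3, 0)

Derivation:
step 0: pivot -28 → sign −
step 1: pivot -1 → sign −
step 2: pivot -3/28 → sign −
signature = (0, 3, 0)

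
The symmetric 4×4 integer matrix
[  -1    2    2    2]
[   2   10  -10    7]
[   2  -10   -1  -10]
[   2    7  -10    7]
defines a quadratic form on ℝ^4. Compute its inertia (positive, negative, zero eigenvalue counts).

Answer: (2, 2, 0)

Derivation:
step 0: pivot -1 → sign −
step 1: pivot 14 → sign +
step 2: pivot 3/7 → sign +
step 3: pivot -3/2 → sign −
signature = (2, 2, 0)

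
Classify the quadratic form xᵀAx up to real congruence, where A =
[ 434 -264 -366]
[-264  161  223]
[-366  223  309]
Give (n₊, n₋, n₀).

step 0: pivot 434 → sign +
step 1: pivot 89/217 → sign +
step 2: pivot 2/89 → sign +
signature = (3, 0, 0)

Answer: (3, 0, 0)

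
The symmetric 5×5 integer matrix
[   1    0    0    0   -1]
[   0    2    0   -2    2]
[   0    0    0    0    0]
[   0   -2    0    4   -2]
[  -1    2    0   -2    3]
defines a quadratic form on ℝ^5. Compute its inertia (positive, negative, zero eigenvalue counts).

step 0: pivot 1 → sign +
step 1: pivot 2 → sign +
step 2: pivot 2 → sign +
step 3: row/col 3 already zero → sign 0
step 4: row/col 4 already zero → sign 0
signature = (3, 0, 2)

Answer: (3, 0, 2)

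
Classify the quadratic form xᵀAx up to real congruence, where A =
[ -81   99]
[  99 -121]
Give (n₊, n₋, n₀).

Answer: (0, 1, 1)

Derivation:
step 0: pivot -81 → sign −
step 1: row/col 1 already zero → sign 0
signature = (0, 1, 1)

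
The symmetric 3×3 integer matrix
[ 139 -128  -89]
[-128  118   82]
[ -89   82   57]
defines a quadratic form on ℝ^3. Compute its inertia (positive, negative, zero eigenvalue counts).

Answer: (2, 0, 1)

Derivation:
step 0: pivot 139 → sign +
step 1: pivot 18/139 → sign +
step 2: row/col 2 already zero → sign 0
signature = (2, 0, 1)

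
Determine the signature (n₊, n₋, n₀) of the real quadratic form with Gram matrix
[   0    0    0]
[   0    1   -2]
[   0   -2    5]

Answer: (2, 0, 1)

Derivation:
step 0: pivot 1 → sign +
step 1: pivot 1 → sign +
step 2: row/col 2 already zero → sign 0
signature = (2, 0, 1)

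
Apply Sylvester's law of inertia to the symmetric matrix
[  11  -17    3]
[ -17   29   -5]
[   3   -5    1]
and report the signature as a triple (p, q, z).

step 0: pivot 11 → sign +
step 1: pivot 30/11 → sign +
step 2: pivot 2/15 → sign +
signature = (3, 0, 0)

Answer: (3, 0, 0)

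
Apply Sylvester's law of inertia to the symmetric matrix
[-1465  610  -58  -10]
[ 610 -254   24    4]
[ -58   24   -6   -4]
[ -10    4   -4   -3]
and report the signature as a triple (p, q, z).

Answer: (1, 3, 0)

Derivation:
step 0: pivot -1465 → sign −
step 1: pivot -2/293 → sign −
step 2: pivot -2/5 → sign −
step 3: pivot 1 → sign +
signature = (1, 3, 0)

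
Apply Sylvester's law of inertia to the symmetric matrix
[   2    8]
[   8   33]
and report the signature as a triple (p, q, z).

step 0: pivot 2 → sign +
step 1: pivot 1 → sign +
signature = (2, 0, 0)

Answer: (2, 0, 0)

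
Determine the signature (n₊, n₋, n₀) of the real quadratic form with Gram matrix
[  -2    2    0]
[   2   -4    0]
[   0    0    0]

Answer: (0, 2, 1)

Derivation:
step 0: pivot -2 → sign −
step 1: pivot -2 → sign −
step 2: row/col 2 already zero → sign 0
signature = (0, 2, 1)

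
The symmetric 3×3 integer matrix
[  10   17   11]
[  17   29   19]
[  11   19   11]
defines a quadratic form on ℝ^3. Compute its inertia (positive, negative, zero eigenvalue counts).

step 0: pivot 10 → sign +
step 1: pivot 1/10 → sign +
step 2: pivot -2 → sign −
signature = (2, 1, 0)

Answer: (2, 1, 0)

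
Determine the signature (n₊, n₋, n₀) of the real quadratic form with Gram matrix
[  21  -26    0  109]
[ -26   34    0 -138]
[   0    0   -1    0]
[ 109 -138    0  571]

Answer: (3, 1, 0)

Derivation:
step 0: pivot 21 → sign +
step 1: pivot 38/21 → sign +
step 2: pivot -1 → sign −
step 3: pivot 2/19 → sign +
signature = (3, 1, 0)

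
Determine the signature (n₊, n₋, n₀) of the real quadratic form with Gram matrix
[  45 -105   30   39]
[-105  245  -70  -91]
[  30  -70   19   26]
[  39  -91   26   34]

Answer: (2, 1, 1)

Derivation:
step 0: pivot 45 → sign +
step 1: pivot -1 → sign −
step 2: pivot 1/5 → sign +
step 3: row/col 3 already zero → sign 0
signature = (2, 1, 1)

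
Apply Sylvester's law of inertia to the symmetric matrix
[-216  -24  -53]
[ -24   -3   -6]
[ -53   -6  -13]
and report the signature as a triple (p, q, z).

step 0: pivot -216 → sign −
step 1: pivot -1/3 → sign −
step 2: pivot 1/24 → sign +
signature = (1, 2, 0)

Answer: (1, 2, 0)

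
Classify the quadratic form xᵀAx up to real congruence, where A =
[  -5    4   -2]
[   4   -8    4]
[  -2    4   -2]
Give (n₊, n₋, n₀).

Answer: (0, 2, 1)

Derivation:
step 0: pivot -5 → sign −
step 1: pivot -24/5 → sign −
step 2: row/col 2 already zero → sign 0
signature = (0, 2, 1)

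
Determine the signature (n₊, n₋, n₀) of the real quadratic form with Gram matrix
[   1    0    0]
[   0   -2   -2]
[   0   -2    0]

step 0: pivot 1 → sign +
step 1: pivot -2 → sign −
step 2: pivot 2 → sign +
signature = (2, 1, 0)

Answer: (2, 1, 0)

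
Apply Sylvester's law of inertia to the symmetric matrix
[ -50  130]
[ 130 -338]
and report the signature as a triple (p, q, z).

step 0: pivot -50 → sign −
step 1: row/col 1 already zero → sign 0
signature = (0, 1, 1)

Answer: (0, 1, 1)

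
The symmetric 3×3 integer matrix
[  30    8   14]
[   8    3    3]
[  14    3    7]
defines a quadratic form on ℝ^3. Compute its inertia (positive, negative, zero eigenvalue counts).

Answer: (2, 1, 0)

Derivation:
step 0: pivot 30 → sign +
step 1: pivot 13/15 → sign +
step 2: pivot -2/13 → sign −
signature = (2, 1, 0)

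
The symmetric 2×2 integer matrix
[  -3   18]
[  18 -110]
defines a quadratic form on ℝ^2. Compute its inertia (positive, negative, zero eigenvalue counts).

Answer: (0, 2, 0)

Derivation:
step 0: pivot -3 → sign −
step 1: pivot -2 → sign −
signature = (0, 2, 0)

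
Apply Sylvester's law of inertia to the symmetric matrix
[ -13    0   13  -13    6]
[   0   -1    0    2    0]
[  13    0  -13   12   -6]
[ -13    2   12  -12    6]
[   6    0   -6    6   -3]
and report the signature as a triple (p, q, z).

Answer: (1, 4, 0)

Derivation:
step 0: pivot -13 → sign −
step 1: pivot -1 → sign −
step 2: pivot 5 → sign +
step 3: pivot -1/5 → sign −
step 4: pivot -3/13 → sign −
signature = (1, 4, 0)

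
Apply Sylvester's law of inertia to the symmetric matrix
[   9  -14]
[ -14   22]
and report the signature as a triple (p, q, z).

Answer: (2, 0, 0)

Derivation:
step 0: pivot 9 → sign +
step 1: pivot 2/9 → sign +
signature = (2, 0, 0)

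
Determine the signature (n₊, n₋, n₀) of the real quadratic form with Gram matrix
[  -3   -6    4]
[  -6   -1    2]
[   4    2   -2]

Answer: (2, 1, 0)

Derivation:
step 0: pivot -3 → sign −
step 1: pivot 11 → sign +
step 2: pivot 2/33 → sign +
signature = (2, 1, 0)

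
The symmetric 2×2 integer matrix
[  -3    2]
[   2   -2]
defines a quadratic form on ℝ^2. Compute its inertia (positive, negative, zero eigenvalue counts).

Answer: (0, 2, 0)

Derivation:
step 0: pivot -3 → sign −
step 1: pivot -2/3 → sign −
signature = (0, 2, 0)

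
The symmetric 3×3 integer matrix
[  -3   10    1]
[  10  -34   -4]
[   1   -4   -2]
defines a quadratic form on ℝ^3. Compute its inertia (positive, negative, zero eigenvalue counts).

step 0: pivot -3 → sign −
step 1: pivot -2/3 → sign −
step 2: pivot -1 → sign −
signature = (0, 3, 0)

Answer: (0, 3, 0)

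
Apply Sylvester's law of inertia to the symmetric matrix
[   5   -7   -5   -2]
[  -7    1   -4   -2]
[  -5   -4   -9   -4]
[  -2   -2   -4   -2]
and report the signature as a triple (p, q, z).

step 0: pivot 5 → sign +
step 1: pivot -44/5 → sign −
step 2: pivot -1/4 → sign −
step 3: pivot -2/11 → sign −
signature = (1, 3, 0)

Answer: (1, 3, 0)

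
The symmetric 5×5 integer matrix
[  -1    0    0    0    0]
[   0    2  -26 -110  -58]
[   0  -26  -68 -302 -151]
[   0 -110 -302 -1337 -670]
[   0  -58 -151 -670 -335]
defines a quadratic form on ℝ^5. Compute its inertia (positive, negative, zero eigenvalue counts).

Answer: (2, 3, 0)

Derivation:
step 0: pivot -1 → sign −
step 1: pivot 2 → sign +
step 2: pivot -406 → sign −
step 3: pivot 351/203 → sign +
step 4: pivot -1/78 → sign −
signature = (2, 3, 0)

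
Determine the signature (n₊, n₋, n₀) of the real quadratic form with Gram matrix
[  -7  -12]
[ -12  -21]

step 0: pivot -7 → sign −
step 1: pivot -3/7 → sign −
signature = (0, 2, 0)

Answer: (0, 2, 0)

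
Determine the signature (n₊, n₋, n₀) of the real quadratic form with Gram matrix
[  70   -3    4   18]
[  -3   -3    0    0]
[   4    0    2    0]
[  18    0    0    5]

Answer: (3, 1, 0)

Derivation:
step 0: pivot 70 → sign +
step 1: pivot -219/70 → sign −
step 2: pivot 130/73 → sign +
step 3: pivot 1/65 → sign +
signature = (3, 1, 0)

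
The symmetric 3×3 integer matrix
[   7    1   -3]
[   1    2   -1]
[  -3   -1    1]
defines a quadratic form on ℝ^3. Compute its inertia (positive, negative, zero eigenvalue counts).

step 0: pivot 7 → sign +
step 1: pivot 13/7 → sign +
step 2: pivot -6/13 → sign −
signature = (2, 1, 0)

Answer: (2, 1, 0)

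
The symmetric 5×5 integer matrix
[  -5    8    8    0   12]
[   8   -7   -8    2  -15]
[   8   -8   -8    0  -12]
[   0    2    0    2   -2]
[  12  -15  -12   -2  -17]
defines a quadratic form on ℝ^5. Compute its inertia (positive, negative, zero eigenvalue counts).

step 0: pivot -5 → sign −
step 1: pivot 29/5 → sign +
step 2: pivot 24/29 → sign +
step 3: pivot -2 → sign −
step 4: row/col 4 already zero → sign 0
signature = (2, 2, 1)

Answer: (2, 2, 1)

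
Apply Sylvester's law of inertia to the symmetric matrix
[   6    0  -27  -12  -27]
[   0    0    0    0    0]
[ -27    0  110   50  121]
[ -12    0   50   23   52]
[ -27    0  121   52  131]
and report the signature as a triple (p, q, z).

Answer: (3, 1, 1)

Derivation:
step 0: pivot 6 → sign +
step 1: pivot -23/2 → sign −
step 2: pivot 9/23 → sign +
step 3: pivot 1 → sign +
step 4: row/col 4 already zero → sign 0
signature = (3, 1, 1)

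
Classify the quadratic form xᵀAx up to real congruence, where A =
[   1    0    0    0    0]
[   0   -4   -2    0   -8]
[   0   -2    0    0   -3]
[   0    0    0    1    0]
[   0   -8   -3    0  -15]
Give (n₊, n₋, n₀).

Answer: (3, 1, 1)

Derivation:
step 0: pivot 1 → sign +
step 1: pivot -4 → sign −
step 2: pivot 1 → sign +
step 3: pivot 1 → sign +
step 4: row/col 4 already zero → sign 0
signature = (3, 1, 1)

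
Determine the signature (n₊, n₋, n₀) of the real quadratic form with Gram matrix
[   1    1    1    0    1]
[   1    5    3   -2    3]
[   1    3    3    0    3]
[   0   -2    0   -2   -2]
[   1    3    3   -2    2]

Answer: (3, 1, 1)

Derivation:
step 0: pivot 1 → sign +
step 1: pivot 4 → sign +
step 2: pivot 1 → sign +
step 3: pivot -4 → sign −
step 4: row/col 4 already zero → sign 0
signature = (3, 1, 1)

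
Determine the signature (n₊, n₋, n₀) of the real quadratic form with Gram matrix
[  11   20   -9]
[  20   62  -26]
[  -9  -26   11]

Answer: (3, 0, 0)

Derivation:
step 0: pivot 11 → sign +
step 1: pivot 282/11 → sign +
step 2: pivot 2/141 → sign +
signature = (3, 0, 0)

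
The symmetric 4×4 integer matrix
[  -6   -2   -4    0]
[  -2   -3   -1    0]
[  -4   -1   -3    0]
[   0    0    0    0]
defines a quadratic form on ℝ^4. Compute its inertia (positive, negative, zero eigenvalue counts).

Answer: (0, 3, 1)

Derivation:
step 0: pivot -6 → sign −
step 1: pivot -7/3 → sign −
step 2: pivot -2/7 → sign −
step 3: row/col 3 already zero → sign 0
signature = (0, 3, 1)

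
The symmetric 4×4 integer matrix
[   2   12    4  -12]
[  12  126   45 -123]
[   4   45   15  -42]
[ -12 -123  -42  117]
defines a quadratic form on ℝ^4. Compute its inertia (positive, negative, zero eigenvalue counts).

Answer: (2, 2, 0)

Derivation:
step 0: pivot 2 → sign +
step 1: pivot 54 → sign +
step 2: pivot -7/6 → sign −
step 3: pivot -2/7 → sign −
signature = (2, 2, 0)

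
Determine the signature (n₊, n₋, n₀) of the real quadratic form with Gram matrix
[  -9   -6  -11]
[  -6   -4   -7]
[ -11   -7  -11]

step 0: pivot -9 → sign −
step 1: pivot 22/9 → sign +
step 2: pivot -1/22 → sign −
signature = (1, 2, 0)

Answer: (1, 2, 0)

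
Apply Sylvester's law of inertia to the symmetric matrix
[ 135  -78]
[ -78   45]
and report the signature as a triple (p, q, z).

Answer: (1, 1, 0)

Derivation:
step 0: pivot 135 → sign +
step 1: pivot -1/15 → sign −
signature = (1, 1, 0)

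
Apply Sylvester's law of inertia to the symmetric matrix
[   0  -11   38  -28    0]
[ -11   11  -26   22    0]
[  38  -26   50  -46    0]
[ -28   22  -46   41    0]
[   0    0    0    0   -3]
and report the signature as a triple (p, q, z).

Answer: (3, 2, 0)

Derivation:
step 0: pivot 11 → sign +
step 1: pivot -11 → sign −
step 2: pivot 18/11 → sign +
step 3: pivot 1/11 → sign +
step 4: pivot -3 → sign −
signature = (3, 2, 0)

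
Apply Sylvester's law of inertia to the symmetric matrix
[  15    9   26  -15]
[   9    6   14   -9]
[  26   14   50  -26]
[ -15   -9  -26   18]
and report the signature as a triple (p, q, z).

step 0: pivot 15 → sign +
step 1: pivot 3/5 → sign +
step 2: pivot 2/3 → sign +
step 3: pivot 3 → sign +
signature = (4, 0, 0)

Answer: (4, 0, 0)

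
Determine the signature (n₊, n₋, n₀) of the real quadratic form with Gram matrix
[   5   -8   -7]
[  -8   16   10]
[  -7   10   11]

step 0: pivot 5 → sign +
step 1: pivot 16/5 → sign +
step 2: pivot 3/4 → sign +
signature = (3, 0, 0)

Answer: (3, 0, 0)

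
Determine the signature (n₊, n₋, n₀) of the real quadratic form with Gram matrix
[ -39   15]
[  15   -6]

Answer: (0, 2, 0)

Derivation:
step 0: pivot -39 → sign −
step 1: pivot -3/13 → sign −
signature = (0, 2, 0)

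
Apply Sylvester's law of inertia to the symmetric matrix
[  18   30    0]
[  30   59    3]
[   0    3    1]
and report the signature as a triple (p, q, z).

step 0: pivot 18 → sign +
step 1: pivot 9 → sign +
step 2: row/col 2 already zero → sign 0
signature = (2, 0, 1)

Answer: (2, 0, 1)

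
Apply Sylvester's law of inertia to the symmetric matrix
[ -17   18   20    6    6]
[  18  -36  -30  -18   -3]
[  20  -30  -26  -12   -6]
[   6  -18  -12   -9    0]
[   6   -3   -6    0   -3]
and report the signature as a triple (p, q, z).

Answer: (2, 3, 0)

Derivation:
step 0: pivot -17 → sign −
step 1: pivot -288/17 → sign −
step 2: pivot 17/8 → sign +
step 3: pivot 9/17 → sign +
step 4: pivot -1/2 → sign −
signature = (2, 3, 0)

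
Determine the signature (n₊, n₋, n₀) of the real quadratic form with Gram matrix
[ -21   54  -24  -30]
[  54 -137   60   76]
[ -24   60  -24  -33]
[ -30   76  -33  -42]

step 0: pivot -21 → sign −
step 1: pivot 13/7 → sign +
step 2: pivot 24/13 → sign +
step 3: pivot 1/8 → sign +
signature = (3, 1, 0)

Answer: (3, 1, 0)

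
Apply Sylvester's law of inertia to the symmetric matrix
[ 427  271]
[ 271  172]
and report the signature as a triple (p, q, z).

Answer: (2, 0, 0)

Derivation:
step 0: pivot 427 → sign +
step 1: pivot 3/427 → sign +
signature = (2, 0, 0)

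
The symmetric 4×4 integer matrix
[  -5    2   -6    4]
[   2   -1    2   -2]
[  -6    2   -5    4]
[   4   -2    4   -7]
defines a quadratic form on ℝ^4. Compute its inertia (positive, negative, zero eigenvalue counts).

step 0: pivot -5 → sign −
step 1: pivot -1/5 → sign −
step 2: pivot 3 → sign +
step 3: pivot -3 → sign −
signature = (1, 3, 0)

Answer: (1, 3, 0)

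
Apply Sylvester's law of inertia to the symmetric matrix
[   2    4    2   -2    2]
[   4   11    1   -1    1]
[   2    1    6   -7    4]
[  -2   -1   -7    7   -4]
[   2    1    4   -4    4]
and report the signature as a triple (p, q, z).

Answer: (3, 2, 0)

Derivation:
step 0: pivot 2 → sign +
step 1: pivot 3 → sign +
step 2: pivot 1 → sign +
step 3: pivot -2 → sign −
step 4: pivot -3/2 → sign −
signature = (3, 2, 0)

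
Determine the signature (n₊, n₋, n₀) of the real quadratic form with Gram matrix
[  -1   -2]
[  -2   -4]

step 0: pivot -1 → sign −
step 1: row/col 1 already zero → sign 0
signature = (0, 1, 1)

Answer: (0, 1, 1)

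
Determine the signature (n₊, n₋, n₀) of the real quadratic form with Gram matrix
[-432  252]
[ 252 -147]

Answer: (0, 1, 1)

Derivation:
step 0: pivot -432 → sign −
step 1: row/col 1 already zero → sign 0
signature = (0, 1, 1)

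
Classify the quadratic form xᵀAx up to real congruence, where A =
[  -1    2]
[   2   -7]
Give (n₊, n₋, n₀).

Answer: (0, 2, 0)

Derivation:
step 0: pivot -1 → sign −
step 1: pivot -3 → sign −
signature = (0, 2, 0)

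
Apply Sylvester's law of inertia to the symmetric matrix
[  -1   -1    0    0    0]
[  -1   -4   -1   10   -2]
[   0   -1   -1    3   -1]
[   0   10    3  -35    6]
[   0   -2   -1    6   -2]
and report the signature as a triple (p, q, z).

Answer: (0, 5, 0)

Derivation:
step 0: pivot -1 → sign −
step 1: pivot -3 → sign −
step 2: pivot -2/3 → sign −
step 3: pivot -3/2 → sign −
step 4: pivot -1/3 → sign −
signature = (0, 5, 0)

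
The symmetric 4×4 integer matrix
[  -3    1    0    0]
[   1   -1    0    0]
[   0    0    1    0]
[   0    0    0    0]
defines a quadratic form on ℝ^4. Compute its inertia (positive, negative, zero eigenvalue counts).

step 0: pivot -3 → sign −
step 1: pivot -2/3 → sign −
step 2: pivot 1 → sign +
step 3: row/col 3 already zero → sign 0
signature = (1, 2, 1)

Answer: (1, 2, 1)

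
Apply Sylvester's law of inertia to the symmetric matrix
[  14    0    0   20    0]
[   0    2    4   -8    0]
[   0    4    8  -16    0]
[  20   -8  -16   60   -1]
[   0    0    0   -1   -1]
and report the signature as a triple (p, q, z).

Answer: (3, 1, 1)

Derivation:
step 0: pivot 14 → sign +
step 1: pivot 2 → sign +
step 2: pivot -4/7 → sign −
step 3: pivot 3/4 → sign +
step 4: row/col 4 already zero → sign 0
signature = (3, 1, 1)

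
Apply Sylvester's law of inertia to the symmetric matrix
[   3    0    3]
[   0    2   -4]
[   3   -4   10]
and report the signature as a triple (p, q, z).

step 0: pivot 3 → sign +
step 1: pivot 2 → sign +
step 2: pivot -1 → sign −
signature = (2, 1, 0)

Answer: (2, 1, 0)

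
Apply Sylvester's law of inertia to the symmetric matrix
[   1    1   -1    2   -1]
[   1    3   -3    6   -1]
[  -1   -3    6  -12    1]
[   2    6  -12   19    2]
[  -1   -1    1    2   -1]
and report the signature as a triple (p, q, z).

step 0: pivot 1 → sign +
step 1: pivot 2 → sign +
step 2: pivot 3 → sign +
step 3: pivot -5 → sign −
step 4: pivot 6/5 → sign +
signature = (4, 1, 0)

Answer: (4, 1, 0)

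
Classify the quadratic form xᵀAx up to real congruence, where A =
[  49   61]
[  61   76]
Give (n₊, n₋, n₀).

Answer: (2, 0, 0)

Derivation:
step 0: pivot 49 → sign +
step 1: pivot 3/49 → sign +
signature = (2, 0, 0)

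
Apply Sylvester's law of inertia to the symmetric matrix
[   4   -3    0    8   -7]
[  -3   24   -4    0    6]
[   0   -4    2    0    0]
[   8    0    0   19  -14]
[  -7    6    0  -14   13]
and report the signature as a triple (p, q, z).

Answer: (5, 0, 0)

Derivation:
step 0: pivot 4 → sign +
step 1: pivot 87/4 → sign +
step 2: pivot 110/87 → sign +
step 3: pivot 21/55 → sign +
step 4: pivot 3/7 → sign +
signature = (5, 0, 0)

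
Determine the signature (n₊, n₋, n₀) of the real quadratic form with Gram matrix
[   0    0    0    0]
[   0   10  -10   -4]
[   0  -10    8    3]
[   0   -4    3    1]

Answer: (1, 2, 1)

Derivation:
step 0: pivot 10 → sign +
step 1: pivot -2 → sign −
step 2: pivot -1/10 → sign −
step 3: row/col 3 already zero → sign 0
signature = (1, 2, 1)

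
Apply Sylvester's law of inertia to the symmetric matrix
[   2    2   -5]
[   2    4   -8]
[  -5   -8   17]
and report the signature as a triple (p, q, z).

step 0: pivot 2 → sign +
step 1: pivot 2 → sign +
step 2: row/col 2 already zero → sign 0
signature = (2, 0, 1)

Answer: (2, 0, 1)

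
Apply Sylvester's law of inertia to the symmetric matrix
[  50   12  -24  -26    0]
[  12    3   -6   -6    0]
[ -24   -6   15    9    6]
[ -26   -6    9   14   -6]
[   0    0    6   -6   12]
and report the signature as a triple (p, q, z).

Answer: (3, 1, 1)

Derivation:
step 0: pivot 50 → sign +
step 1: pivot 3/25 → sign +
step 2: pivot 3 → sign +
step 3: pivot -3 → sign −
step 4: row/col 4 already zero → sign 0
signature = (3, 1, 1)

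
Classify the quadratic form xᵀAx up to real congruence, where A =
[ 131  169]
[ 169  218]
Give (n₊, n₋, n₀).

step 0: pivot 131 → sign +
step 1: pivot -3/131 → sign −
signature = (1, 1, 0)

Answer: (1, 1, 0)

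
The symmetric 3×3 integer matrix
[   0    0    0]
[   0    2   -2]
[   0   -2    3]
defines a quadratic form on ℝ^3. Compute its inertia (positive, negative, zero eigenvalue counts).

step 0: pivot 2 → sign +
step 1: pivot 1 → sign +
step 2: row/col 2 already zero → sign 0
signature = (2, 0, 1)

Answer: (2, 0, 1)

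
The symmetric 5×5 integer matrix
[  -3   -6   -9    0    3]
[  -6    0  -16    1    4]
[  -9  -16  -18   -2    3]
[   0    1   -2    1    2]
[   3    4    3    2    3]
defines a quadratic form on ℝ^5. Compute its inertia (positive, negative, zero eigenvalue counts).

step 0: pivot -3 → sign −
step 1: pivot 12 → sign +
step 2: pivot 26/3 → sign +
step 3: pivot 3/8 → sign +
step 4: pivot 6/13 → sign +
signature = (4, 1, 0)

Answer: (4, 1, 0)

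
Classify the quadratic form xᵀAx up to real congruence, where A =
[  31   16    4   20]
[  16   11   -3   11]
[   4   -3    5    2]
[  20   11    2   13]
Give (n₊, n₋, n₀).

Answer: (3, 1, 0)

Derivation:
step 0: pivot 31 → sign +
step 1: pivot 85/31 → sign +
step 2: pivot -414/85 → sign −
step 3: pivot 1/46 → sign +
signature = (3, 1, 0)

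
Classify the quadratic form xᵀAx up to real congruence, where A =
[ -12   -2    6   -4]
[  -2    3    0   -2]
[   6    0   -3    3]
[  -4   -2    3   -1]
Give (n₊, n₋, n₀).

step 0: pivot -12 → sign −
step 1: pivot 10/3 → sign +
step 2: pivot -3/10 → sign −
step 3: pivot 1 → sign +
signature = (2, 2, 0)

Answer: (2, 2, 0)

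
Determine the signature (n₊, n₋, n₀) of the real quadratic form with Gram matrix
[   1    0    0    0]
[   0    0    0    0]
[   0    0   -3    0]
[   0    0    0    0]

step 0: pivot 1 → sign +
step 1: pivot -3 → sign −
step 2: row/col 2 already zero → sign 0
step 3: row/col 3 already zero → sign 0
signature = (1, 1, 2)

Answer: (1, 1, 2)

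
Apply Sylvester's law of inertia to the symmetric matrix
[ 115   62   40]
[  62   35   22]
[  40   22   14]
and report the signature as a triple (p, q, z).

step 0: pivot 115 → sign +
step 1: pivot 181/115 → sign +
step 2: pivot -6/181 → sign −
signature = (2, 1, 0)

Answer: (2, 1, 0)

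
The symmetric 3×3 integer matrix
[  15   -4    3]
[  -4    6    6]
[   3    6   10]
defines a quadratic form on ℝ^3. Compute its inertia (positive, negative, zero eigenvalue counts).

Answer: (3, 0, 0)

Derivation:
step 0: pivot 15 → sign +
step 1: pivot 74/15 → sign +
step 2: pivot 1/37 → sign +
signature = (3, 0, 0)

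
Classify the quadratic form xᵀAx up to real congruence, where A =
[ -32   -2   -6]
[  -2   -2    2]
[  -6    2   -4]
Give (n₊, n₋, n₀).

Answer: (1, 2, 0)

Derivation:
step 0: pivot -32 → sign −
step 1: pivot -15/8 → sign −
step 2: pivot 2/15 → sign +
signature = (1, 2, 0)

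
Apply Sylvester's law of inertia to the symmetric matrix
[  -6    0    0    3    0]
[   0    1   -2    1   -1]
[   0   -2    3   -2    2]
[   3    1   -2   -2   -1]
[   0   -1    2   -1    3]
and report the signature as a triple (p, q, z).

Answer: (2, 3, 0)

Derivation:
step 0: pivot -6 → sign −
step 1: pivot 1 → sign +
step 2: pivot -1 → sign −
step 3: pivot -3/2 → sign −
step 4: pivot 2 → sign +
signature = (2, 3, 0)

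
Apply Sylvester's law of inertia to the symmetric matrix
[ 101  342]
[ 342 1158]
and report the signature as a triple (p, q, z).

Answer: (1, 1, 0)

Derivation:
step 0: pivot 101 → sign +
step 1: pivot -6/101 → sign −
signature = (1, 1, 0)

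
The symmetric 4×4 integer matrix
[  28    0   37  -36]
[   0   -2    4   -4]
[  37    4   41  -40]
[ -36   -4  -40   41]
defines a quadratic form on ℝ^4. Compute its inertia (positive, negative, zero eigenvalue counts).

step 0: pivot 28 → sign +
step 1: pivot -2 → sign −
step 2: pivot 3/28 → sign +
step 3: pivot 1 → sign +
signature = (3, 1, 0)

Answer: (3, 1, 0)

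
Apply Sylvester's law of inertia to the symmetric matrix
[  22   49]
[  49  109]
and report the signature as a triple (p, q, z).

Answer: (1, 1, 0)

Derivation:
step 0: pivot 22 → sign +
step 1: pivot -3/22 → sign −
signature = (1, 1, 0)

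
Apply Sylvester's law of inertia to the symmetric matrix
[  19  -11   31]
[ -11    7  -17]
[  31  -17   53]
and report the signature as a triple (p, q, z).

step 0: pivot 19 → sign +
step 1: pivot 12/19 → sign +
step 2: pivot 1 → sign +
signature = (3, 0, 0)

Answer: (3, 0, 0)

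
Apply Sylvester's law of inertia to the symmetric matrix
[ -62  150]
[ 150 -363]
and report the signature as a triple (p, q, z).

Answer: (0, 2, 0)

Derivation:
step 0: pivot -62 → sign −
step 1: pivot -3/31 → sign −
signature = (0, 2, 0)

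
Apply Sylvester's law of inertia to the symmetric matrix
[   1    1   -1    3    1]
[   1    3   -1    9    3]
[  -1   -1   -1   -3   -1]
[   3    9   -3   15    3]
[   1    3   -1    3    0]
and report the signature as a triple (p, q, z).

Answer: (2, 2, 1)

Derivation:
step 0: pivot 1 → sign +
step 1: pivot 2 → sign +
step 2: pivot -2 → sign −
step 3: pivot -12 → sign −
step 4: row/col 4 already zero → sign 0
signature = (2, 2, 1)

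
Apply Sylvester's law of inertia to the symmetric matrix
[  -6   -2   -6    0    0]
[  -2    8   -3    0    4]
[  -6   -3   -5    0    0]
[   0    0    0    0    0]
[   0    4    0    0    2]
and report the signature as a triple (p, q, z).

step 0: pivot -6 → sign −
step 1: pivot 26/3 → sign +
step 2: pivot 23/26 → sign +
step 3: pivot -2/23 → sign −
step 4: row/col 4 already zero → sign 0
signature = (2, 2, 1)

Answer: (2, 2, 1)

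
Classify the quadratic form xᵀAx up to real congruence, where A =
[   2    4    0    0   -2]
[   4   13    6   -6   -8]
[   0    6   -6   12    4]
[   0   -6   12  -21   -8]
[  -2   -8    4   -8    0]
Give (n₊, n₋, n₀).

Answer: (3, 2, 0)

Derivation:
step 0: pivot 2 → sign +
step 1: pivot 5 → sign +
step 2: pivot -66/5 → sign −
step 3: pivot -3/11 → sign −
step 4: pivot 2/3 → sign +
signature = (3, 2, 0)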